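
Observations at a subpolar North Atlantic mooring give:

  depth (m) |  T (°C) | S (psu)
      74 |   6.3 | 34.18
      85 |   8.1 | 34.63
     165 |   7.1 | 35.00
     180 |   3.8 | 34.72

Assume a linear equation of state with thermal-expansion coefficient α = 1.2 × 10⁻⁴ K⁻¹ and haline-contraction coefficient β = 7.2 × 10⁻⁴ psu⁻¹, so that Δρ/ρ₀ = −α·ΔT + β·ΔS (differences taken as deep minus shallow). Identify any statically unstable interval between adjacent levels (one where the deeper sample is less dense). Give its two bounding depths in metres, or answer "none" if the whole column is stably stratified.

Evaluate Δρ/ρ₀ = −αΔT + βΔS across each adjacent pair:
  74–85 m: −αΔT+βΔS = −(1.2 × 10⁻⁴)(+1.8)+(7.2 × 10⁻⁴)(+0.45) = 1.1 × 10⁻⁴ → stable
  85–165 m: −αΔT+βΔS = −(1.2 × 10⁻⁴)(-1.0)+(7.2 × 10⁻⁴)(+0.37) = 3.9 × 10⁻⁴ → stable
  165–180 m: −αΔT+βΔS = −(1.2 × 10⁻⁴)(-3.3)+(7.2 × 10⁻⁴)(-0.28) = 1.9 × 10⁻⁴ → stable
Every interval has Δρ > 0: the column is stably stratified throughout.

none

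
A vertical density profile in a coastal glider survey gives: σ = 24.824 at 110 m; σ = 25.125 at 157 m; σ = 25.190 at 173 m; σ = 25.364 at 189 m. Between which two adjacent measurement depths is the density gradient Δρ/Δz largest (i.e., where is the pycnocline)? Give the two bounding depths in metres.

Compute the density gradient over each adjacent pair:
  110–157 m: Δρ/Δz = 0.301/47 = 6.4 × 10⁻³ kg m⁻⁴
  157–173 m: Δρ/Δz = 0.065/16 = 4.1 × 10⁻³ kg m⁻⁴
  173–189 m: Δρ/Δz = 0.174/16 = 0.011 kg m⁻⁴
The largest gradient is in the 173–189 m interval — the pycnocline.

173–189 m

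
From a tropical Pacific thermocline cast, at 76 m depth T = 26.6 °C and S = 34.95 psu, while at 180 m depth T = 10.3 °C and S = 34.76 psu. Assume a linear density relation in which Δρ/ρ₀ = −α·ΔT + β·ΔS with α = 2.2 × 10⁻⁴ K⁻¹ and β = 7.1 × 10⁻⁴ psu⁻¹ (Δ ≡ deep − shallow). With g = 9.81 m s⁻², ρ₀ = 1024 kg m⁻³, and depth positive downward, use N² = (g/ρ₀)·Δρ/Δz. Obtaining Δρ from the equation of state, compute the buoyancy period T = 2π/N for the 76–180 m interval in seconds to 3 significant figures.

ΔT = -16.3 K, ΔS = -0.19 psu (deep − shallow).
Δρ/ρ₀ = −αΔT + βΔS = 3.586 × 10⁻³ − 1.349 × 10⁻⁴ = 3.4511 × 10⁻³, so Δρ ≈ 3.534 kg m⁻³.
N² = (g/ρ₀)·Δρ/Δz = g·(Δρ/ρ₀)/Δz = 9.81 × 3.4511 × 10⁻³ / 104 = 3.2553 × 10⁻⁴ s⁻².
N = √(3.2553 × 10⁻⁴) = 0.018042 rad s⁻¹ → T = 2π/N = 348.25 s ≈ 348 s.

348 s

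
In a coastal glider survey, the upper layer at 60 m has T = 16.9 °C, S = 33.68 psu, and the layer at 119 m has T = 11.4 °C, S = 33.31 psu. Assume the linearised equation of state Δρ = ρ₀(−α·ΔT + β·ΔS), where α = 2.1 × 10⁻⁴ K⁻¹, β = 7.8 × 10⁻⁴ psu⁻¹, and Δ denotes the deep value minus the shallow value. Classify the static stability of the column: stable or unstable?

ΔT = 11.4 − 16.9 = -5.5 K and ΔS = 33.31 − 33.68 = -0.37 psu (deep − shallow).
−αΔT = 1.155 × 10⁻³; βΔS = -2.886 × 10⁻⁴; sum Δρ/ρ₀ = 8.664 × 10⁻⁴.
Δρ/ρ₀ > 0, so Δρ > 0: deeper water is denser → statically stable.

stable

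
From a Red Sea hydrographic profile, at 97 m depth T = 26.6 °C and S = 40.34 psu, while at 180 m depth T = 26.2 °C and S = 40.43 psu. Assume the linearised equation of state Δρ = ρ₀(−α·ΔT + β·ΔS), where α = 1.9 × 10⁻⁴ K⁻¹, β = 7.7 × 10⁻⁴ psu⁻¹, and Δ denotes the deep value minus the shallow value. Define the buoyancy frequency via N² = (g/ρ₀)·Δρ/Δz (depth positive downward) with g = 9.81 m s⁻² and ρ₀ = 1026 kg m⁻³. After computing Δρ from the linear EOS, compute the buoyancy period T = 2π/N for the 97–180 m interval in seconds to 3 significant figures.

1.52 × 10³ s

ΔT = -0.4 K, ΔS = +0.09 psu (deep − shallow).
Δρ/ρ₀ = −αΔT + βΔS = 7.60 × 10⁻⁵ + 6.93 × 10⁻⁵ = 1.453 × 10⁻⁴, so Δρ ≈ 0.1491 kg m⁻³.
N² = (g/ρ₀)·Δρ/Δz = g·(Δρ/ρ₀)/Δz = 9.81 × 1.453 × 10⁻⁴ / 83 = 1.7173 × 10⁻⁵ s⁻².
N = √(1.7173 × 10⁻⁵) = 4.1440 × 10⁻³ rad s⁻¹ → T = 2π/N = 1.5162 × 10³ s ≈ 1.52 × 10³ s.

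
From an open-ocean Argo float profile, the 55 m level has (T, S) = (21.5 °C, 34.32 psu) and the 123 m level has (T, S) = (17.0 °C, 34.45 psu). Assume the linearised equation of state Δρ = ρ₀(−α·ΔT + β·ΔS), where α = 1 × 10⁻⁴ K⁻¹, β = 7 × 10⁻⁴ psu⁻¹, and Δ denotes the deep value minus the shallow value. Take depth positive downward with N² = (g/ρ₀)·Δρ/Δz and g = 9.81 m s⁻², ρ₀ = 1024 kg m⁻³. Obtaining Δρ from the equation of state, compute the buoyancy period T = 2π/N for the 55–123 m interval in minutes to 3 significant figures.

11.9 min

ΔT = -4.5 K, ΔS = +0.13 psu (deep − shallow).
Δρ/ρ₀ = −αΔT + βΔS = 4.50 × 10⁻⁴ + 9.10 × 10⁻⁵ = 5.41 × 10⁻⁴, so Δρ ≈ 0.5540 kg m⁻³.
N² = (g/ρ₀)·Δρ/Δz = g·(Δρ/ρ₀)/Δz = 9.81 × 5.41 × 10⁻⁴ / 68 = 7.8047 × 10⁻⁵ s⁻².
N = √(7.8047 × 10⁻⁵) = 8.8344 × 10⁻³ rad s⁻¹ → T = 2π/N = 711.22 s = 11.854 min ≈ 11.9 min.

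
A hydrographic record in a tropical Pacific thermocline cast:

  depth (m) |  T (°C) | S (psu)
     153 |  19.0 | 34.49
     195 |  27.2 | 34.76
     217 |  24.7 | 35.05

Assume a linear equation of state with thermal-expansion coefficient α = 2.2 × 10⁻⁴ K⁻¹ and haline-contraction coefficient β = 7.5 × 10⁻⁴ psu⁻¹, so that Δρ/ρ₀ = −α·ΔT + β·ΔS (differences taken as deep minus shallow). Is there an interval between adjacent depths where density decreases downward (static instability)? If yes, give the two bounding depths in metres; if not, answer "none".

Evaluate Δρ/ρ₀ = −αΔT + βΔS across each adjacent pair:
  153–195 m: −αΔT+βΔS = −(2.2 × 10⁻⁴)(+8.2)+(7.5 × 10⁻⁴)(+0.27) = -1.6 × 10⁻³ → UNSTABLE
  195–217 m: −αΔT+βΔS = −(2.2 × 10⁻⁴)(-2.5)+(7.5 × 10⁻⁴)(+0.29) = 7.7 × 10⁻⁴ → stable
The 153–195 m interval has Δρ < 0: lighter water underlies denser water.

153–195 m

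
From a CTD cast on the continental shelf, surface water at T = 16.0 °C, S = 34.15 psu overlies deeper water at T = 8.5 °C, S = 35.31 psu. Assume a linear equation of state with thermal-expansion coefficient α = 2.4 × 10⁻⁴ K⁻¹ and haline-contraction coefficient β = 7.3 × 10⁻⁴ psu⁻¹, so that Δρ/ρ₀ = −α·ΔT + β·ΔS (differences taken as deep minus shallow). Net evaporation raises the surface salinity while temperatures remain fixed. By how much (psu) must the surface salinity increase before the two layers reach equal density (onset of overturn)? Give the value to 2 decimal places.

Neutral buoyancy requires −α(T_deep − T_surf) + β(S_deep − S_surf′) = 0.
S_surf′ = S_deep − (α/β)·ΔT = 35.31 − (2.4 × 10⁻⁴/7.3 × 10⁻⁴)·(-7.5) = 37.7758 psu.
Increase required: 37.7758 − 34.15 = 3.6258 psu.

3.63 psu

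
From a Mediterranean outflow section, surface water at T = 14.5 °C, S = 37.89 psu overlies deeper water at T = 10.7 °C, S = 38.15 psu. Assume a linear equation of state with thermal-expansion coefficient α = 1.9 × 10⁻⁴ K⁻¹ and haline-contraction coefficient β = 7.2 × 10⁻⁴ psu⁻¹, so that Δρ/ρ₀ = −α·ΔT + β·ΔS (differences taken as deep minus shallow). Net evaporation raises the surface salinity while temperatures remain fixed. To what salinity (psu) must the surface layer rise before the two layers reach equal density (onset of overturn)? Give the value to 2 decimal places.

39.15 psu

Neutral buoyancy requires −α(T_deep − T_surf) + β(S_deep − S_surf′) = 0.
S_surf′ = S_deep − (α/β)·ΔT = 38.15 − (1.9 × 10⁻⁴/7.2 × 10⁻⁴)·(-3.8) = 39.1528 psu.
Increase required: 39.1528 − 37.89 = 1.2628 psu.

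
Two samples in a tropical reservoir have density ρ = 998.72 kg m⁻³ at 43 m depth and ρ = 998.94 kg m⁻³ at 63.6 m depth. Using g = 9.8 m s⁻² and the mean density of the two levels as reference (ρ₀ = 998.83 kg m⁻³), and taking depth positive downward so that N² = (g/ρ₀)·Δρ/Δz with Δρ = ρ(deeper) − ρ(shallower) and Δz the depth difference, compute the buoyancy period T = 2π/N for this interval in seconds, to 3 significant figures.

614 s

Δρ = 998.94 − 998.72 = 0.22 kg m⁻³ over Δz = 63.6 − 43 = 20.6 m.
N² = (9.8/998.83) × (0.22/20.6) = 1.0478 × 10⁻⁴ s⁻².
N = √(1.0478 × 10⁻⁴) = 0.010236 rad s⁻¹, so T = 2π/N = 613.83 s ≈ 614 s.
A positive N² confirms static stability across the interval.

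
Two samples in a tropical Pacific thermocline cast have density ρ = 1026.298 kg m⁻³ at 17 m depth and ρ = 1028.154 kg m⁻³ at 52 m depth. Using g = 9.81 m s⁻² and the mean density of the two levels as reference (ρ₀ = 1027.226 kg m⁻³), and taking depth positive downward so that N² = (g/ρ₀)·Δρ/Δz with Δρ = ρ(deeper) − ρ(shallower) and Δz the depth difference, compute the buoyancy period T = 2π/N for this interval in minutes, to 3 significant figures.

4.65 min

Δρ = 1028.154 − 1026.298 = 1.856 kg m⁻³ over Δz = 52 − 17 = 35 m.
N² = (9.81/1027.226) × (1.856/35) = 5.0642 × 10⁻⁴ s⁻².
N = √(5.0642 × 10⁻⁴) = 0.022504 rad s⁻¹, so T = 2π/N = 279.20 s = 4.6533 min ≈ 4.65 min.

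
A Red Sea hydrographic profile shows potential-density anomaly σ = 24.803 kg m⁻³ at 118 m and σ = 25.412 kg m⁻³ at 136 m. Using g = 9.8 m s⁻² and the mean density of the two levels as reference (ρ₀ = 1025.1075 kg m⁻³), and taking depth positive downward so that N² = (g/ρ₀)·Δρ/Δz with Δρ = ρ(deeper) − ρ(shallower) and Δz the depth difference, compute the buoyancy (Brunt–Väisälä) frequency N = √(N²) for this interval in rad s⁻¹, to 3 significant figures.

0.0180 rad s⁻¹

Δρ = 1025.412 − 1024.803 = 0.609 kg m⁻³ over Δz = 136 − 118 = 18 m.
N² = (9.8/1025.1075) × (0.609/18) = 3.2345 × 10⁻⁴ s⁻².
N = √(3.2345 × 10⁻⁴) = 0.017985 rad s⁻¹ ≈ 0.0180 rad s⁻¹.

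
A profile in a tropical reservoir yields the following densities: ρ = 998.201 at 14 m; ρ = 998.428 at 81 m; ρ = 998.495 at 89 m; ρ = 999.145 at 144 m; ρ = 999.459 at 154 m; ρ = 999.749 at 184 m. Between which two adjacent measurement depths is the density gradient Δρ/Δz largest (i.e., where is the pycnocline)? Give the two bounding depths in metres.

Compute the density gradient over each adjacent pair:
  14–81 m: Δρ/Δz = 0.227/67 = 3.4 × 10⁻³ kg m⁻⁴
  81–89 m: Δρ/Δz = 0.067/8 = 8.4 × 10⁻³ kg m⁻⁴
  89–144 m: Δρ/Δz = 0.650/55 = 0.012 kg m⁻⁴
  144–154 m: Δρ/Δz = 0.314/10 = 0.031 kg m⁻⁴
  154–184 m: Δρ/Δz = 0.290/30 = 9.7 × 10⁻³ kg m⁻⁴
The largest gradient is in the 144–154 m interval — the pycnocline.

144–154 m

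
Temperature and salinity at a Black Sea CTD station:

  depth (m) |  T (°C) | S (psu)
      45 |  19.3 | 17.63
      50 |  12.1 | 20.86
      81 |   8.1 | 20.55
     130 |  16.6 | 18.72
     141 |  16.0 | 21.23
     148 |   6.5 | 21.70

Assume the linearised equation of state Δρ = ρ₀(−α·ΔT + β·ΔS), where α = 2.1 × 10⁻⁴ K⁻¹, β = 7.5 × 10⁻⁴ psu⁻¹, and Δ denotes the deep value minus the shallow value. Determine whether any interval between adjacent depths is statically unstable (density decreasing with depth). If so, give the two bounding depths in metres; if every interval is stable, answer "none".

81–130 m

Evaluate Δρ/ρ₀ = −αΔT + βΔS across each adjacent pair:
  45–50 m: −αΔT+βΔS = −(2.1 × 10⁻⁴)(-7.2)+(7.5 × 10⁻⁴)(+3.23) = 3.9 × 10⁻³ → stable
  50–81 m: −αΔT+βΔS = −(2.1 × 10⁻⁴)(-4.0)+(7.5 × 10⁻⁴)(-0.31) = 6.1 × 10⁻⁴ → stable
  81–130 m: −αΔT+βΔS = −(2.1 × 10⁻⁴)(+8.5)+(7.5 × 10⁻⁴)(-1.83) = -3.2 × 10⁻³ → UNSTABLE
  130–141 m: −αΔT+βΔS = −(2.1 × 10⁻⁴)(-0.6)+(7.5 × 10⁻⁴)(+2.51) = 2.0 × 10⁻³ → stable
  141–148 m: −αΔT+βΔS = −(2.1 × 10⁻⁴)(-9.5)+(7.5 × 10⁻⁴)(+0.47) = 2.3 × 10⁻³ → stable
The 81–130 m interval has Δρ < 0: lighter water underlies denser water.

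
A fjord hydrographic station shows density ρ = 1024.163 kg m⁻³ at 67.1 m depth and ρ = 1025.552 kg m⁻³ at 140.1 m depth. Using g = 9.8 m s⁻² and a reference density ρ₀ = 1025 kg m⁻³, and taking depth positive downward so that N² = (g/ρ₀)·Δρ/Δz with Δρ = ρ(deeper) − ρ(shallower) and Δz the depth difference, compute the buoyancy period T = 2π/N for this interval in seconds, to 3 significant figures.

Δρ = 1025.552 − 1024.163 = 1.389 kg m⁻³ over Δz = 140.1 − 67.1 = 73 m.
N² = (9.8/1025) × (1.389/73) = 1.8192 × 10⁻⁴ s⁻².
N = √(1.8192 × 10⁻⁴) = 0.013488 rad s⁻¹, so T = 2π/N = 465.84 s ≈ 466 s.

466 s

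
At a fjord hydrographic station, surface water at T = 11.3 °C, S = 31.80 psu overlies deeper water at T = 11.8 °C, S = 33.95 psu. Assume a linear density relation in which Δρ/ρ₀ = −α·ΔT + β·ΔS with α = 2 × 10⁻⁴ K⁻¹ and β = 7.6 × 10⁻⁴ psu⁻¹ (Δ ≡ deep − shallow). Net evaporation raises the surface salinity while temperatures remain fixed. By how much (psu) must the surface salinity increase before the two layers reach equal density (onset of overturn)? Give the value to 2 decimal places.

2.02 psu

Neutral buoyancy requires −α(T_deep − T_surf) + β(S_deep − S_surf′) = 0.
S_surf′ = S_deep − (α/β)·ΔT = 33.95 − (2 × 10⁻⁴/7.6 × 10⁻⁴)·(+0.5) = 33.8184 psu.
Increase required: 33.8184 − 31.80 = 2.0184 psu.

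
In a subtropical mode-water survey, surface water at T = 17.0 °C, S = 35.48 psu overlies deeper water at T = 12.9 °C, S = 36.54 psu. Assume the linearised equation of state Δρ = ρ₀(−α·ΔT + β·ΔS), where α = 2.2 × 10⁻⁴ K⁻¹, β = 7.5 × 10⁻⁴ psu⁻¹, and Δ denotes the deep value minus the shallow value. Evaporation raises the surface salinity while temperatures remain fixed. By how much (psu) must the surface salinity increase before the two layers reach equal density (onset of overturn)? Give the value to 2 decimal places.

2.26 psu

Neutral buoyancy requires −α(T_deep − T_surf) + β(S_deep − S_surf′) = 0.
S_surf′ = S_deep − (α/β)·ΔT = 36.54 − (2.2 × 10⁻⁴/7.5 × 10⁻⁴)·(-4.1) = 37.7427 psu.
Increase required: 37.7427 − 35.48 = 2.2627 psu.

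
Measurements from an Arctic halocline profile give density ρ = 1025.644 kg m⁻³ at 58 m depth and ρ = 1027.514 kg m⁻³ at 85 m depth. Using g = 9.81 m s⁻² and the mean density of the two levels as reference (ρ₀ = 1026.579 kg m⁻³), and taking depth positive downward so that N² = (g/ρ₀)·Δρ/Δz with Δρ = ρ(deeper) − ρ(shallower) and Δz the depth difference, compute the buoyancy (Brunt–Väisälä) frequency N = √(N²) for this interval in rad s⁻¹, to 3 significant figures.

0.0257 rad s⁻¹

Δρ = 1027.514 − 1025.644 = 1.870 kg m⁻³ over Δz = 85 − 58 = 27 m.
N² = (9.81/1026.579) × (1.870/27) = 6.6184 × 10⁻⁴ s⁻².
N = √(6.6184 × 10⁻⁴) = 0.025726 rad s⁻¹ ≈ 0.0257 rad s⁻¹.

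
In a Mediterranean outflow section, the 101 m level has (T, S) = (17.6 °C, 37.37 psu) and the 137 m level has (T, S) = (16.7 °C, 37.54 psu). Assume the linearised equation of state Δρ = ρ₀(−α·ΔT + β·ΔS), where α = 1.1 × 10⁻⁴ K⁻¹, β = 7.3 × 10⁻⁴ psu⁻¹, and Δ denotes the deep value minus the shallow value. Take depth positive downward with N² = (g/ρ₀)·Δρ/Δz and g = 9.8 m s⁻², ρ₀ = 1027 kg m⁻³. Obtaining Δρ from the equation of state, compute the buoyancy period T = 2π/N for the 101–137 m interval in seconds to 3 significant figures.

806 s

ΔT = -0.9 K, ΔS = +0.17 psu (deep − shallow).
Δρ/ρ₀ = −αΔT + βΔS = 9.90 × 10⁻⁵ + 1.241 × 10⁻⁴ = 2.231 × 10⁻⁴, so Δρ ≈ 0.2291 kg m⁻³.
N² = (g/ρ₀)·Δρ/Δz = g·(Δρ/ρ₀)/Δz = 9.8 × 2.231 × 10⁻⁴ / 36 = 6.0733 × 10⁻⁵ s⁻².
N = √(6.0733 × 10⁻⁵) = 7.7931 × 10⁻³ rad s⁻¹ → T = 2π/N = 806.25 s ≈ 806 s.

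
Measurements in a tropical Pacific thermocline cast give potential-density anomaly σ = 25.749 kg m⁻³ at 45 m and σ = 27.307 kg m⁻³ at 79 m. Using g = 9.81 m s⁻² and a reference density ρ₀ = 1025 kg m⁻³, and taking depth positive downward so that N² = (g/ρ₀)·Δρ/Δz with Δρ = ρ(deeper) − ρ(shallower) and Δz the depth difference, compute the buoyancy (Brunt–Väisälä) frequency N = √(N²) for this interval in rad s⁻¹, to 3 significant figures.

Δρ = 1027.307 − 1025.749 = 1.558 kg m⁻³ over Δz = 79 − 45 = 34 m.
N² = (9.81/1025) × (1.558/34) = 4.3856 × 10⁻⁴ s⁻².
N = √(4.3856 × 10⁻⁴) = 0.020942 rad s⁻¹ ≈ 0.0209 rad s⁻¹.

0.0209 rad s⁻¹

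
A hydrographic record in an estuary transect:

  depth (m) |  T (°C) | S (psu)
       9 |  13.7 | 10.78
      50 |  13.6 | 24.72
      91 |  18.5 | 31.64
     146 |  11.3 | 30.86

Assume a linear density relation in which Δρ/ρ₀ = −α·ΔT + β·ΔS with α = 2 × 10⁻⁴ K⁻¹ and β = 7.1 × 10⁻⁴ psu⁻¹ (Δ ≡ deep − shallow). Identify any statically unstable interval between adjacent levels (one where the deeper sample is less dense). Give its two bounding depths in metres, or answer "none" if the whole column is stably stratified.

Evaluate Δρ/ρ₀ = −αΔT + βΔS across each adjacent pair:
  9–50 m: −αΔT+βΔS = −(2 × 10⁻⁴)(-0.1)+(7.1 × 10⁻⁴)(+13.94) = 9.9 × 10⁻³ → stable
  50–91 m: −αΔT+βΔS = −(2 × 10⁻⁴)(+4.9)+(7.1 × 10⁻⁴)(+6.92) = 3.9 × 10⁻³ → stable
  91–146 m: −αΔT+βΔS = −(2 × 10⁻⁴)(-7.2)+(7.1 × 10⁻⁴)(-0.78) = 8.9 × 10⁻⁴ → stable
Every interval has Δρ > 0: the column is stably stratified throughout.

none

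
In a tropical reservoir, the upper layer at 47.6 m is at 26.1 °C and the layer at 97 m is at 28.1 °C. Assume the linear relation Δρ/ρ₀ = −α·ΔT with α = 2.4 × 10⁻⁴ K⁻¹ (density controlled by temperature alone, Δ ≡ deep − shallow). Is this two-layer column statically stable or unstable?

unstable

ΔT = 28.1 − 26.1 = +2.0 K, so Δρ/ρ₀ = −αΔT = -4.80 × 10⁻⁴.
Δρ/ρ₀ < 0, so Δρ < 0: deeper water is lighter → statically unstable; the column would overturn.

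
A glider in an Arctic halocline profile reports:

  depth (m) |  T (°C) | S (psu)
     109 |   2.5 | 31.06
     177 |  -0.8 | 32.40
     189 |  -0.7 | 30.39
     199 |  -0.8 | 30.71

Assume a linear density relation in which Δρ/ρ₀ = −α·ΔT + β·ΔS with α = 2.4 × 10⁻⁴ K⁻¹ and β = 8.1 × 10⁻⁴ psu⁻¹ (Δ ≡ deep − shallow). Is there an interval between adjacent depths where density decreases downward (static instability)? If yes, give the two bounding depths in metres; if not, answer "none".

Evaluate Δρ/ρ₀ = −αΔT + βΔS across each adjacent pair:
  109–177 m: −αΔT+βΔS = −(2.4 × 10⁻⁴)(-3.3)+(8.1 × 10⁻⁴)(+1.34) = 1.9 × 10⁻³ → stable
  177–189 m: −αΔT+βΔS = −(2.4 × 10⁻⁴)(+0.1)+(8.1 × 10⁻⁴)(-2.01) = -1.7 × 10⁻³ → UNSTABLE
  189–199 m: −αΔT+βΔS = −(2.4 × 10⁻⁴)(-0.1)+(8.1 × 10⁻⁴)(+0.32) = 2.8 × 10⁻⁴ → stable
The 177–189 m interval has Δρ < 0: lighter water underlies denser water.

177–189 m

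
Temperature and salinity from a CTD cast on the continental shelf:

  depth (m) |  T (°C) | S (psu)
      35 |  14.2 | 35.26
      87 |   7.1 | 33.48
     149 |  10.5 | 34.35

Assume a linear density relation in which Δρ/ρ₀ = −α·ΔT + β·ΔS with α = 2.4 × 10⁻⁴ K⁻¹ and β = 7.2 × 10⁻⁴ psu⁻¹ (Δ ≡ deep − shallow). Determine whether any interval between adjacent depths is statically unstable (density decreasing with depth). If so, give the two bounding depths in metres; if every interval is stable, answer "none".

87–149 m

Evaluate Δρ/ρ₀ = −αΔT + βΔS across each adjacent pair:
  35–87 m: −αΔT+βΔS = −(2.4 × 10⁻⁴)(-7.1)+(7.2 × 10⁻⁴)(-1.78) = 4.2 × 10⁻⁴ → stable
  87–149 m: −αΔT+βΔS = −(2.4 × 10⁻⁴)(+3.4)+(7.2 × 10⁻⁴)(+0.87) = -1.9 × 10⁻⁴ → UNSTABLE
The 87–149 m interval has Δρ < 0: lighter water underlies denser water.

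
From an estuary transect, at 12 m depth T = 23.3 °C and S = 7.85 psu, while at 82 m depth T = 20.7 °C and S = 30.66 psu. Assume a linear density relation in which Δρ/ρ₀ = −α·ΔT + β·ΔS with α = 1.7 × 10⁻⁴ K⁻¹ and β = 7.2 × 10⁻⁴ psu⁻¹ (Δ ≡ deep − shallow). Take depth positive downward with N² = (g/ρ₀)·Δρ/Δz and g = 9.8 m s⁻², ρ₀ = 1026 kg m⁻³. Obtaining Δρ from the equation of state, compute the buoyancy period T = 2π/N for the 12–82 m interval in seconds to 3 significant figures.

ΔT = -2.6 K, ΔS = +22.81 psu (deep − shallow).
Δρ/ρ₀ = −αΔT + βΔS = 4.42 × 10⁻⁴ + 0.0164232 = 0.0168652, so Δρ ≈ 17.30 kg m⁻³.
N² = (g/ρ₀)·Δρ/Δz = g·(Δρ/ρ₀)/Δz = 9.8 × 0.0168652 / 70 = 2.3611 × 10⁻³ s⁻².
N = √(2.3611 × 10⁻³) = 0.048591 rad s⁻¹ → T = 2π/N = 129.31 s ≈ 129 s.

129 s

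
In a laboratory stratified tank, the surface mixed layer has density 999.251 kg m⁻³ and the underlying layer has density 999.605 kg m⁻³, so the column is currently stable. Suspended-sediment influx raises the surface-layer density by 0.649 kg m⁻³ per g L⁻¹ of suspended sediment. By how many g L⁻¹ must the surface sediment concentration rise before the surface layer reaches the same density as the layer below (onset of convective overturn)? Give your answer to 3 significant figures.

0.545 g L⁻¹

Density deficit of the surface layer: 999.605 − 999.251 = 0.354 kg m⁻³.
Required change = 0.354 / 0.649 = 0.545 g L⁻¹.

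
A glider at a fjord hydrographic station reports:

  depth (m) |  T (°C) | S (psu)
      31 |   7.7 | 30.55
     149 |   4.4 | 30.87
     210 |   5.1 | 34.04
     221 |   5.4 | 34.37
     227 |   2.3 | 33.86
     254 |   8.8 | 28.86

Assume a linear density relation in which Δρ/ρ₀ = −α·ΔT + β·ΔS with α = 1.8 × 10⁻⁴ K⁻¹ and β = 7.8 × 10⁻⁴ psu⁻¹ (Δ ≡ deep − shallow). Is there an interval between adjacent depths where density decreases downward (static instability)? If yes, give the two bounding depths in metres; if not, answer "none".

Evaluate Δρ/ρ₀ = −αΔT + βΔS across each adjacent pair:
  31–149 m: −αΔT+βΔS = −(1.8 × 10⁻⁴)(-3.3)+(7.8 × 10⁻⁴)(+0.32) = 8.4 × 10⁻⁴ → stable
  149–210 m: −αΔT+βΔS = −(1.8 × 10⁻⁴)(+0.7)+(7.8 × 10⁻⁴)(+3.17) = 2.3 × 10⁻³ → stable
  210–221 m: −αΔT+βΔS = −(1.8 × 10⁻⁴)(+0.3)+(7.8 × 10⁻⁴)(+0.33) = 2.0 × 10⁻⁴ → stable
  221–227 m: −αΔT+βΔS = −(1.8 × 10⁻⁴)(-3.1)+(7.8 × 10⁻⁴)(-0.51) = 1.6 × 10⁻⁴ → stable
  227–254 m: −αΔT+βΔS = −(1.8 × 10⁻⁴)(+6.5)+(7.8 × 10⁻⁴)(-5.00) = -5.1 × 10⁻³ → UNSTABLE
The 227–254 m interval has Δρ < 0: lighter water underlies denser water.

227–254 m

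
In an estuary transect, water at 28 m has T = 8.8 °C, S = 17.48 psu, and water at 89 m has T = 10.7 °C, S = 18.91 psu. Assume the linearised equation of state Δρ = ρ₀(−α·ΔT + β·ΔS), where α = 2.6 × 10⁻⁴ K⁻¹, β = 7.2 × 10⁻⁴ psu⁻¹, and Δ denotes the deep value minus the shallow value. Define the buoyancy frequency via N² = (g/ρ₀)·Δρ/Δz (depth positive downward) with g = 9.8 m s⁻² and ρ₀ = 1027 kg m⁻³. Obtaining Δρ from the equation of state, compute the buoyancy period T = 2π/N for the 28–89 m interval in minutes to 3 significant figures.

11.3 min

ΔT = +1.9 K, ΔS = +1.43 psu (deep − shallow).
Δρ/ρ₀ = −αΔT + βΔS = -4.94 × 10⁻⁴ + 1.0296 × 10⁻³ = 5.356 × 10⁻⁴, so Δρ ≈ 0.5501 kg m⁻³.
N² = (g/ρ₀)·Δρ/Δz = g·(Δρ/ρ₀)/Δz = 9.8 × 5.356 × 10⁻⁴ / 61 = 8.6047 × 10⁻⁵ s⁻².
N = √(8.6047 × 10⁻⁵) = 9.2762 × 10⁻³ rad s⁻¹ → T = 2π/N = 677.34 s = 11.289 min ≈ 11.3 min.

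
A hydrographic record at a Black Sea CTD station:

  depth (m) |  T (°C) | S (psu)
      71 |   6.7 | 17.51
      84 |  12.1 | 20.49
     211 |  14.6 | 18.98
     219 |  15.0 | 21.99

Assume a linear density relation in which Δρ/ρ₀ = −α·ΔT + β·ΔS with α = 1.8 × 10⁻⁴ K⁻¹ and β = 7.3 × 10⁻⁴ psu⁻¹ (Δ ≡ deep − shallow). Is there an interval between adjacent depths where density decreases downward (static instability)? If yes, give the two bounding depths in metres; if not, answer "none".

Evaluate Δρ/ρ₀ = −αΔT + βΔS across each adjacent pair:
  71–84 m: −αΔT+βΔS = −(1.8 × 10⁻⁴)(+5.4)+(7.3 × 10⁻⁴)(+2.98) = 1.2 × 10⁻³ → stable
  84–211 m: −αΔT+βΔS = −(1.8 × 10⁻⁴)(+2.5)+(7.3 × 10⁻⁴)(-1.51) = -1.6 × 10⁻³ → UNSTABLE
  211–219 m: −αΔT+βΔS = −(1.8 × 10⁻⁴)(+0.4)+(7.3 × 10⁻⁴)(+3.01) = 2.1 × 10⁻³ → stable
The 84–211 m interval has Δρ < 0: lighter water underlies denser water.

84–211 m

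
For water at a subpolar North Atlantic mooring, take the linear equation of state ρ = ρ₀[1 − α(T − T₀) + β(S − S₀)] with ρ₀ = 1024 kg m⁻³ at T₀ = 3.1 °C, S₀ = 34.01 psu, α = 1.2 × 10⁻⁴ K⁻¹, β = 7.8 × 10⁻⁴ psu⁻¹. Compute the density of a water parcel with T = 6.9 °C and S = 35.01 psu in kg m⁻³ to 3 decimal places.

1024.332 kg m⁻³

T − T₀ = +3.8 K, S − S₀ = +1.00 psu.
Bracket = 1 − α·(+3.8) + β·(+1.00) = 1 + (3.24 × 10⁻⁴) = 1.0003240.
ρ = 1024 × 1.0003240 = 1024.332 kg m⁻³.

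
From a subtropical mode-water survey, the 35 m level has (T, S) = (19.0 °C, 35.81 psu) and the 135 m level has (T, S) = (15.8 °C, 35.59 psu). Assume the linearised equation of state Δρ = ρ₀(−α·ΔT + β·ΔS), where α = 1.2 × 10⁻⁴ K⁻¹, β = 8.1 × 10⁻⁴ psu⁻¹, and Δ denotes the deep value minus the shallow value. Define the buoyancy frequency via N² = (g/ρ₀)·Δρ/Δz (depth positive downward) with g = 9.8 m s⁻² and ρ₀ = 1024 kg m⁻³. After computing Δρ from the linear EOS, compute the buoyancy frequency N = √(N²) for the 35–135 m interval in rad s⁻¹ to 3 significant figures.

4.49 × 10⁻³ rad s⁻¹

ΔT = -3.2 K, ΔS = -0.22 psu (deep − shallow).
Δρ/ρ₀ = −αΔT + βΔS = 3.84 × 10⁻⁴ − 1.782 × 10⁻⁴ = 2.058 × 10⁻⁴, so Δρ ≈ 0.2107 kg m⁻³.
N² = (g/ρ₀)·Δρ/Δz = g·(Δρ/ρ₀)/Δz = 9.8 × 2.058 × 10⁻⁴ / 100 = 2.0168 × 10⁻⁵ s⁻².
N = √(2.0168 × 10⁻⁵) = 4.4909 × 10⁻³ rad s⁻¹ ≈ 4.49 × 10⁻³ rad s⁻¹.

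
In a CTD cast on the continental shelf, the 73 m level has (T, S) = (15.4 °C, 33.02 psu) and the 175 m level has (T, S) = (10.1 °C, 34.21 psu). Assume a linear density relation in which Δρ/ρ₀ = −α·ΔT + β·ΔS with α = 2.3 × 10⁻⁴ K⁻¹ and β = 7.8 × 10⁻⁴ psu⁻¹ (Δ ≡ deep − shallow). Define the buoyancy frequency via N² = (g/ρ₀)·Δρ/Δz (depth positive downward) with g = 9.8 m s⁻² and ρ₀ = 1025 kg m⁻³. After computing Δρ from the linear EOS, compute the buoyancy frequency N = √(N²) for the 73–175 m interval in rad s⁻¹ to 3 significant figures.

ΔT = -5.3 K, ΔS = +1.19 psu (deep − shallow).
Δρ/ρ₀ = −αΔT + βΔS = 1.219 × 10⁻³ + 9.282 × 10⁻⁴ = 2.1472 × 10⁻³, so Δρ ≈ 2.201 kg m⁻³.
N² = (g/ρ₀)·Δρ/Δz = g·(Δρ/ρ₀)/Δz = 9.8 × 2.1472 × 10⁻³ / 102 = 2.0630 × 10⁻⁴ s⁻².
N = √(2.0630 × 10⁻⁴) = 0.014363 rad s⁻¹ ≈ 0.0144 rad s⁻¹.

0.0144 rad s⁻¹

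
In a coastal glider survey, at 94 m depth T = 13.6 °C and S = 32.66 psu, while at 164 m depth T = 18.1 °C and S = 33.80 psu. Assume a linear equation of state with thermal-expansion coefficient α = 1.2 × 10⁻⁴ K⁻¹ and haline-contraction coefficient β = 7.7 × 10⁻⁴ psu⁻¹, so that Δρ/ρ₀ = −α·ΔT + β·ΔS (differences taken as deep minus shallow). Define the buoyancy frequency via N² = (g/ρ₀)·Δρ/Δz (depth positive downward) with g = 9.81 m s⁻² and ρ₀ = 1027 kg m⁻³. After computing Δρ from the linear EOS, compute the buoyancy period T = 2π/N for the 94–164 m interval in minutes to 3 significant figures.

15.2 min

ΔT = +4.5 K, ΔS = +1.14 psu (deep − shallow).
Δρ/ρ₀ = −αΔT + βΔS = -5.40 × 10⁻⁴ + 8.778 × 10⁻⁴ = 3.378 × 10⁻⁴, so Δρ ≈ 0.3469 kg m⁻³.
N² = (g/ρ₀)·Δρ/Δz = g·(Δρ/ρ₀)/Δz = 9.81 × 3.378 × 10⁻⁴ / 70 = 4.7340 × 10⁻⁵ s⁻².
N = √(4.7340 × 10⁻⁵) = 6.8804 × 10⁻³ rad s⁻¹ → T = 2π/N = 913.20 s = 15.220 min ≈ 15.2 min.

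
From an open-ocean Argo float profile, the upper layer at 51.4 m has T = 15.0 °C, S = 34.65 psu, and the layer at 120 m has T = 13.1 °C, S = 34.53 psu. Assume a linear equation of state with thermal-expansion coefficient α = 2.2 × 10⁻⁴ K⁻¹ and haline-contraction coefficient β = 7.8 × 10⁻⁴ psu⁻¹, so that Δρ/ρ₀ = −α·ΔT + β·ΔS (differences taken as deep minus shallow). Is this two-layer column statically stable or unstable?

ΔT = 13.1 − 15.0 = -1.9 K and ΔS = 34.53 − 34.65 = -0.12 psu (deep − shallow).
−αΔT = 4.18 × 10⁻⁴; βΔS = -9.36 × 10⁻⁵; sum Δρ/ρ₀ = 3.244 × 10⁻⁴.
Δρ/ρ₀ > 0, so Δρ > 0: deeper water is denser → statically stable.

stable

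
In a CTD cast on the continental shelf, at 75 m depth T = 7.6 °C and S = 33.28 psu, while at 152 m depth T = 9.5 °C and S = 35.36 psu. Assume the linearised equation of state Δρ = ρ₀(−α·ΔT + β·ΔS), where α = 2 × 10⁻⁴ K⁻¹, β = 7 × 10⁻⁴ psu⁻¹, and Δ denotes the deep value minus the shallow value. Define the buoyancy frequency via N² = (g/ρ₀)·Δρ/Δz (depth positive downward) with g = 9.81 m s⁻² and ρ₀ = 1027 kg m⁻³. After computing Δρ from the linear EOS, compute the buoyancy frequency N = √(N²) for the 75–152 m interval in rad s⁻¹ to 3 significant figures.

0.0117 rad s⁻¹

ΔT = +1.9 K, ΔS = +2.08 psu (deep − shallow).
Δρ/ρ₀ = −αΔT + βΔS = -3.80 × 10⁻⁴ + 1.456 × 10⁻³ = 1.076 × 10⁻³, so Δρ ≈ 1.105 kg m⁻³.
N² = (g/ρ₀)·Δρ/Δz = g·(Δρ/ρ₀)/Δz = 9.81 × 1.076 × 10⁻³ / 77 = 1.3709 × 10⁻⁴ s⁻².
N = √(1.3709 × 10⁻⁴) = 0.011709 rad s⁻¹ ≈ 0.0117 rad s⁻¹.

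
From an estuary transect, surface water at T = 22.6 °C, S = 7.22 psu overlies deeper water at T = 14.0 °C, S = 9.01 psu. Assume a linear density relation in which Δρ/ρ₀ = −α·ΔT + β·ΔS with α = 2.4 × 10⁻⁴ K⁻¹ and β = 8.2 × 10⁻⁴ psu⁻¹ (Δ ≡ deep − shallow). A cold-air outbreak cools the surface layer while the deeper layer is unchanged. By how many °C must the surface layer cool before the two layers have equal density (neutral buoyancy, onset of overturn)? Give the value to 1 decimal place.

14.7 °C

Neutral buoyancy requires Δρ = 0, i.e. −α(T_deep − T_surf′) + β(S_deep − S_surf) = 0.
T_surf′ = T_deep − (β/α)·ΔS = 14.0 − (8.2 × 10⁻⁴/2.4 × 10⁻⁴)·(+1.79) = 7.884 °C.
Cooling required: 22.6 − (7.884) = 14.716 °C.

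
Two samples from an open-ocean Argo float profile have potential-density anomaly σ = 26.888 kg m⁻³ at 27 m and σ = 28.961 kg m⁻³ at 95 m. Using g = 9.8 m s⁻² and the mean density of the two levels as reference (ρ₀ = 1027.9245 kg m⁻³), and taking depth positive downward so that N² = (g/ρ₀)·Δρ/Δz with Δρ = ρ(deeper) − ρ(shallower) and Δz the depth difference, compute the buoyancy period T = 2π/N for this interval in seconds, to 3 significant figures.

Δρ = 1028.961 − 1026.888 = 2.073 kg m⁻³ over Δz = 95 − 27 = 68 m.
N² = (9.8/1027.9245) × (2.073/68) = 2.9064 × 10⁻⁴ s⁻².
N = √(2.9064 × 10⁻⁴) = 0.017048 rad s⁻¹, so T = 2π/N = 368.56 s ≈ 369 s.

369 s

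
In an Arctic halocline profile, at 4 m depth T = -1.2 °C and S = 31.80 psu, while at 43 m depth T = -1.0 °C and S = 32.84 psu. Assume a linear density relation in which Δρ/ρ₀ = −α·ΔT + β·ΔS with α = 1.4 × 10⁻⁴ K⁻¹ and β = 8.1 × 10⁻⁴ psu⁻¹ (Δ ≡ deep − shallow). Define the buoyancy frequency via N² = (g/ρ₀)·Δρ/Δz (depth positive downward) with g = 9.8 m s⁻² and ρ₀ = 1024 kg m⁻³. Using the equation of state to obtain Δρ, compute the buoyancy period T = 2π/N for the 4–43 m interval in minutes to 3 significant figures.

ΔT = +0.2 K, ΔS = +1.04 psu (deep − shallow).
Δρ/ρ₀ = −αΔT + βΔS = -2.80 × 10⁻⁵ + 8.424 × 10⁻⁴ = 8.144 × 10⁻⁴, so Δρ ≈ 0.8339 kg m⁻³.
N² = (g/ρ₀)·Δρ/Δz = g·(Δρ/ρ₀)/Δz = 9.8 × 8.144 × 10⁻⁴ / 39 = 2.0464 × 10⁻⁴ s⁻².
N = √(2.0464 × 10⁻⁴) = 0.014305 rad s⁻¹ → T = 2π/N = 439.23 s = 7.3205 min ≈ 7.32 min.

7.32 min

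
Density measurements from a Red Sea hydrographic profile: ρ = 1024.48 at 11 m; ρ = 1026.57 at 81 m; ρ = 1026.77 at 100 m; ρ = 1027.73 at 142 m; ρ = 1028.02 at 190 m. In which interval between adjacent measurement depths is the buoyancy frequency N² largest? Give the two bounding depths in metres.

11–81 m

Compute the density gradient over each adjacent pair:
  11–81 m: Δρ/Δz = 2.09/70 = 0.030 kg m⁻⁴
  81–100 m: Δρ/Δz = 0.20/19 = 0.011 kg m⁻⁴
  100–142 m: Δρ/Δz = 0.96/42 = 0.023 kg m⁻⁴
  142–190 m: Δρ/Δz = 0.29/48 = 6.0 × 10⁻³ kg m⁻⁴
The largest gradient is in the 11–81 m interval — the pycnocline.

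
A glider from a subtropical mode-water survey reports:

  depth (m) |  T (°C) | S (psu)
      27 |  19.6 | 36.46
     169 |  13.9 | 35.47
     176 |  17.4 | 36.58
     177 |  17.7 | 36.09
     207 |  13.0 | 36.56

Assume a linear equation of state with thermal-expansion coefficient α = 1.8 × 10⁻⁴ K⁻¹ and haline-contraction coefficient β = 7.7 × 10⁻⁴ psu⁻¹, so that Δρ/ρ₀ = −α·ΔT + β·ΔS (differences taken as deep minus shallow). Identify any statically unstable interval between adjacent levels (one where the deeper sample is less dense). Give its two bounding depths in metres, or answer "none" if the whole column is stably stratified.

176–177 m

Evaluate Δρ/ρ₀ = −αΔT + βΔS across each adjacent pair:
  27–169 m: −αΔT+βΔS = −(1.8 × 10⁻⁴)(-5.7)+(7.7 × 10⁻⁴)(-0.99) = 2.6 × 10⁻⁴ → stable
  169–176 m: −αΔT+βΔS = −(1.8 × 10⁻⁴)(+3.5)+(7.7 × 10⁻⁴)(+1.11) = 2.2 × 10⁻⁴ → stable
  176–177 m: −αΔT+βΔS = −(1.8 × 10⁻⁴)(+0.3)+(7.7 × 10⁻⁴)(-0.49) = -4.3 × 10⁻⁴ → UNSTABLE
  177–207 m: −αΔT+βΔS = −(1.8 × 10⁻⁴)(-4.7)+(7.7 × 10⁻⁴)(+0.47) = 1.2 × 10⁻³ → stable
The 176–177 m interval has Δρ < 0: lighter water underlies denser water.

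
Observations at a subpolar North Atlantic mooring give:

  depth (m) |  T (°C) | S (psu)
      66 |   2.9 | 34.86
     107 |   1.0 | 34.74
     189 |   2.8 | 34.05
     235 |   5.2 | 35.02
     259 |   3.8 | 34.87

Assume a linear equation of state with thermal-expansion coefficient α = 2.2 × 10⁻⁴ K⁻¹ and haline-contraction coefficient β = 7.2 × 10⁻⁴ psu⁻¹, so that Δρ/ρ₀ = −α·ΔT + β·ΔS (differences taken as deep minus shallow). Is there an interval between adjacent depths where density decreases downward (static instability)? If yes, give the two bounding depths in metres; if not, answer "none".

Evaluate Δρ/ρ₀ = −αΔT + βΔS across each adjacent pair:
  66–107 m: −αΔT+βΔS = −(2.2 × 10⁻⁴)(-1.9)+(7.2 × 10⁻⁴)(-0.12) = 3.3 × 10⁻⁴ → stable
  107–189 m: −αΔT+βΔS = −(2.2 × 10⁻⁴)(+1.8)+(7.2 × 10⁻⁴)(-0.69) = -8.9 × 10⁻⁴ → UNSTABLE
  189–235 m: −αΔT+βΔS = −(2.2 × 10⁻⁴)(+2.4)+(7.2 × 10⁻⁴)(+0.97) = 1.7 × 10⁻⁴ → stable
  235–259 m: −αΔT+βΔS = −(2.2 × 10⁻⁴)(-1.4)+(7.2 × 10⁻⁴)(-0.15) = 2.0 × 10⁻⁴ → stable
The 107–189 m interval has Δρ < 0: lighter water underlies denser water.

107–189 m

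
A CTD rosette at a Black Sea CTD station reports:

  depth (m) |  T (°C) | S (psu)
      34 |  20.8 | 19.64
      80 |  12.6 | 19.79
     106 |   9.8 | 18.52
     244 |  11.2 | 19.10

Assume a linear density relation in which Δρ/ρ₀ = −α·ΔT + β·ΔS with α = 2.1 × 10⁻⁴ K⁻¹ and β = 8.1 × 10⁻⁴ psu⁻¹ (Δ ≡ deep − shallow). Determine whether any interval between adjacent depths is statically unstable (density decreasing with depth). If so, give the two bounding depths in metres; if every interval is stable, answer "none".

Evaluate Δρ/ρ₀ = −αΔT + βΔS across each adjacent pair:
  34–80 m: −αΔT+βΔS = −(2.1 × 10⁻⁴)(-8.2)+(8.1 × 10⁻⁴)(+0.15) = 1.8 × 10⁻³ → stable
  80–106 m: −αΔT+βΔS = −(2.1 × 10⁻⁴)(-2.8)+(8.1 × 10⁻⁴)(-1.27) = -4.4 × 10⁻⁴ → UNSTABLE
  106–244 m: −αΔT+βΔS = −(2.1 × 10⁻⁴)(+1.4)+(8.1 × 10⁻⁴)(+0.58) = 1.8 × 10⁻⁴ → stable
The 80–106 m interval has Δρ < 0: lighter water underlies denser water.

80–106 m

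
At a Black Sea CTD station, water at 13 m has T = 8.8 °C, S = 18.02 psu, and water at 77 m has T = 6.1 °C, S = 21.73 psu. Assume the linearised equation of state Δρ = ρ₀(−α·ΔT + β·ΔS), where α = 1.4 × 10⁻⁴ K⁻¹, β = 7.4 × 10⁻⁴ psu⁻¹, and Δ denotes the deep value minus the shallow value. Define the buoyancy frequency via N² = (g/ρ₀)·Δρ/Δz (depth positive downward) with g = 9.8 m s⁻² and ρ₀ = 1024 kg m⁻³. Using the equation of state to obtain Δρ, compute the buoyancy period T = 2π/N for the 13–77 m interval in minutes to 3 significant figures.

4.79 min

ΔT = -2.7 K, ΔS = +3.71 psu (deep − shallow).
Δρ/ρ₀ = −αΔT + βΔS = 3.78 × 10⁻⁴ + 2.7454 × 10⁻³ = 3.1234 × 10⁻³, so Δρ ≈ 3.198 kg m⁻³.
N² = (g/ρ₀)·Δρ/Δz = g·(Δρ/ρ₀)/Δz = 9.8 × 3.1234 × 10⁻³ / 64 = 4.7827 × 10⁻⁴ s⁻².
N = √(4.7827 × 10⁻⁴) = 0.021869 rad s⁻¹ → T = 2π/N = 287.31 s = 4.7885 min ≈ 4.79 min.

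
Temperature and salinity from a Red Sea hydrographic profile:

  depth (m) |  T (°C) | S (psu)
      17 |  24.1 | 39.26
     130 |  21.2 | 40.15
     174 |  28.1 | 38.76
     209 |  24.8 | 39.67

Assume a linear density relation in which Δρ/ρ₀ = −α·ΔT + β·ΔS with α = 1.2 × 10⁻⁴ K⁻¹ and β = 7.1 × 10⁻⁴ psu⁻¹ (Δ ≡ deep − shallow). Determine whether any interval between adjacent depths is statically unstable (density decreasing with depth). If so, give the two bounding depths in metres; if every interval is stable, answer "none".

Evaluate Δρ/ρ₀ = −αΔT + βΔS across each adjacent pair:
  17–130 m: −αΔT+βΔS = −(1.2 × 10⁻⁴)(-2.9)+(7.1 × 10⁻⁴)(+0.89) = 9.8 × 10⁻⁴ → stable
  130–174 m: −αΔT+βΔS = −(1.2 × 10⁻⁴)(+6.9)+(7.1 × 10⁻⁴)(-1.39) = -1.8 × 10⁻³ → UNSTABLE
  174–209 m: −αΔT+βΔS = −(1.2 × 10⁻⁴)(-3.3)+(7.1 × 10⁻⁴)(+0.91) = 1.0 × 10⁻³ → stable
The 130–174 m interval has Δρ < 0: lighter water underlies denser water.

130–174 m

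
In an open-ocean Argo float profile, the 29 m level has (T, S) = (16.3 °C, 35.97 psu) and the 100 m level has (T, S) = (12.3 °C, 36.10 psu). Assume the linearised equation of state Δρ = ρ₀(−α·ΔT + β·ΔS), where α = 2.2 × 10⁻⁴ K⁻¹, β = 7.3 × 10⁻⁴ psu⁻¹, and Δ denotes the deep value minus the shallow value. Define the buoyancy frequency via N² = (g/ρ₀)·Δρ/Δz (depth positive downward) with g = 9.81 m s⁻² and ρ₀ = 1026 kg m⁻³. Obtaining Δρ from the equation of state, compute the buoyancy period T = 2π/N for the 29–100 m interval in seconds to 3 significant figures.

ΔT = -4.0 K, ΔS = +0.13 psu (deep − shallow).
Δρ/ρ₀ = −αΔT + βΔS = 8.80 × 10⁻⁴ + 9.49 × 10⁻⁵ = 9.749 × 10⁻⁴, so Δρ ≈ 1.000 kg m⁻³.
N² = (g/ρ₀)·Δρ/Δz = g·(Δρ/ρ₀)/Δz = 9.81 × 9.749 × 10⁻⁴ / 71 = 1.3470 × 10⁻⁴ s⁻².
N = √(1.3470 × 10⁻⁴) = 0.011606 rad s⁻¹ → T = 2π/N = 541.37 s ≈ 541 s.

541 s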